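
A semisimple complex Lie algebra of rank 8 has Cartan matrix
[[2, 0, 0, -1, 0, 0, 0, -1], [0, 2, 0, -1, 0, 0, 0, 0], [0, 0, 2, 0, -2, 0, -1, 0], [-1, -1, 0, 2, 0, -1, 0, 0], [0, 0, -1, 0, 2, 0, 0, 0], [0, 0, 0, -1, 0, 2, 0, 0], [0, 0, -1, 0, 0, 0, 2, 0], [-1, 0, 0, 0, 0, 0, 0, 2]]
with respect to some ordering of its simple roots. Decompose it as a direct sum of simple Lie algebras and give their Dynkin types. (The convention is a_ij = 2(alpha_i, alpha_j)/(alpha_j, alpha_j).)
B_3 ⊕ D_5

The diagram associated to this matrix has two connected components: the simple roots {alpha_3, alpha_5, alpha_7} form a chain of 3 nodes with a double edge at one end; the terminal node there is the unique short simple root (B_3), and {alpha_1, alpha_2, alpha_4, alpha_6, alpha_8} form a chain of 3 nodes with a fork of two nodes at one end (D_5). A semisimple Lie algebra decomposes uniquely as the direct sum of simple ideals, one per connected component of its Dynkin diagram, so g ≅ B_3 ⊕ D_5 (dimension 21 + 45 = 66).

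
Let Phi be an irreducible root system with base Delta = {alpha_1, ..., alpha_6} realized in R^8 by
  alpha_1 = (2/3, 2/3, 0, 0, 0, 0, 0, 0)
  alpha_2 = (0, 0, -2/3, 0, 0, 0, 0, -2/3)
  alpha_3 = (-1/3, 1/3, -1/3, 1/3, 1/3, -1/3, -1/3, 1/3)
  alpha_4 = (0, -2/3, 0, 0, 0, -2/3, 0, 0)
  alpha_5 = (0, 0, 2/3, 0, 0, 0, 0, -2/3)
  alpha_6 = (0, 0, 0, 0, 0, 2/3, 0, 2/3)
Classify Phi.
E_6

Compute the Cartan integers a_ij = 2(alpha_i, alpha_j)/(alpha_j, alpha_j); the resulting 6x6 Cartan matrix is
[[2, 0, 0, -1, 0, 0], [0, 2, 0, 0, 0, -1], [0, 0, 2, 0, -1, 0], [-1, 0, 0, 2, 0, -1], [0, 0, -1, 0, 2, -1], [0, -1, 0, -1, -1, 2]].
All simple roots have the same length, so the diagram is simply laced. The associated Dynkin diagram is a chain of 5 nodes with one extra node attached to the third node from one end (E_6), so the type is E_6.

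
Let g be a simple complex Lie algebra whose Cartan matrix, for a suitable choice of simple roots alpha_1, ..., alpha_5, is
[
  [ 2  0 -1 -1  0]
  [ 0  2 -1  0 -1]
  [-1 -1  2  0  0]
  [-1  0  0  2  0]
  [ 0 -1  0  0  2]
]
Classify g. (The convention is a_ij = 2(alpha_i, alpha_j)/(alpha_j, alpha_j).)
A_5

The matrix has rank 5 with 2's on the diagonal. Reading the off-diagonal entries as Dynkin edges (a single edge where a_ij = a_ji = -1; a double or triple edge where a_ij * a_ji = 2 or 3), the diagram is a chain of 5 nodes with single edges (A_5). One simple-root ordering that puts it in standard form is (alpha_5, alpha_2, alpha_3, alpha_1, alpha_4). So the algebra is type A_5, i.e. sl(6).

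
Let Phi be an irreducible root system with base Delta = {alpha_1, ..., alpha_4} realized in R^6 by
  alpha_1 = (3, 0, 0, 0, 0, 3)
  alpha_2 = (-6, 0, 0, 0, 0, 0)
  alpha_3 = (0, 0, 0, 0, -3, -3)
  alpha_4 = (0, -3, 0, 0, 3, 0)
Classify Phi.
Compute the Cartan integers a_ij = 2(alpha_i, alpha_j)/(alpha_j, alpha_j); the resulting 4x4 Cartan matrix is
[[2, -1, -1, 0], [-2, 2, 0, 0], [-1, 0, 2, -1], [0, 0, -1, 2]].
The roots have two lengths (squared-length ratio 2:1); the short ones are alpha_{1,3,4}. The associated Dynkin diagram is a chain of 4 nodes with a double edge at one end; the terminal node there is the unique long simple root (C_4), so the type is C_4 (the algebra sp(8)).

C4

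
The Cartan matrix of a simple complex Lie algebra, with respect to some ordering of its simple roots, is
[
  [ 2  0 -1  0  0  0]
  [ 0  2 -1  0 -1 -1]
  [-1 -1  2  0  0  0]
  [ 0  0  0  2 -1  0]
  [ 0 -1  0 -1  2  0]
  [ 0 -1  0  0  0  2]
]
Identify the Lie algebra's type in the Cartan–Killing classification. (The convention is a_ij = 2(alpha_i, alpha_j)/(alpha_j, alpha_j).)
E_6

The matrix has rank 6 with 2's on the diagonal. Reading the off-diagonal entries as Dynkin edges (a single edge where a_ij = a_ji = -1; a double or triple edge where a_ij * a_ji = 2 or 3), the diagram is a chain of 5 nodes with one extra node attached to the third node from one end (E_6). One simple-root ordering that puts it in standard form is (alpha_1, alpha_6, alpha_3, alpha_2, alpha_5, alpha_4). So the algebra is type E_6.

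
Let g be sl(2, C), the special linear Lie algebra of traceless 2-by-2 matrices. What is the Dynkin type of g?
type A_1

This is sl(2), which has dimension 2^2 - 1 = 3 and rank 2 - 1 = 1 (a Cartan subalgebra is the diagonal traceless matrices). In the classification of classical Lie algebras, the special linear algebra sl(n+1) has type A_n; here n = 1, so the Dynkin diagram is a chain of 1 nodes with single edges (A_1). Hence the type is A_1.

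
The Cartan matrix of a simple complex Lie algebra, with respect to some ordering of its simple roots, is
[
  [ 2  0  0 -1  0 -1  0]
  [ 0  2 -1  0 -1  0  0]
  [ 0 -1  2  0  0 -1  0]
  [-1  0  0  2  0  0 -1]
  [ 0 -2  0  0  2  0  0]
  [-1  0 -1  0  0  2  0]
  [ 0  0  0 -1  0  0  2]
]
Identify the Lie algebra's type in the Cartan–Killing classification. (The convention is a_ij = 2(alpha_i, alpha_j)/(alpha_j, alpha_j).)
C_7

The matrix has rank 7 with 2's on the diagonal. Reading the off-diagonal entries as Dynkin edges (a single edge where a_ij = a_ji = -1; a double or triple edge where a_ij * a_ji = 2 or 3), the diagram is a chain of 7 nodes with a double edge at one end; the terminal node there is the unique long simple root (C_7). One simple-root ordering that puts it in standard form is (alpha_7, alpha_4, alpha_1, alpha_6, alpha_3, alpha_2, alpha_5). So the algebra is type C_7, i.e. sp(14).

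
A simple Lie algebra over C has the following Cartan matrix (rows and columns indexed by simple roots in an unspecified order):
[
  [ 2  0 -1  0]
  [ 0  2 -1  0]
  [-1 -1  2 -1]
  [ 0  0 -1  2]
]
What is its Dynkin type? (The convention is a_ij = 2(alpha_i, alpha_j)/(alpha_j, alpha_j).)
The matrix has rank 4 with 2's on the diagonal. Reading the off-diagonal entries as Dynkin edges (a single edge where a_ij = a_ji = -1; a double or triple edge where a_ij * a_ji = 2 or 3), the diagram is a chain of 2 nodes with a fork of two nodes at one end (D_4). One simple-root ordering that puts it in standard form is (alpha_4, alpha_3, alpha_1, alpha_2). So the algebra is type D_4, i.e. so(8).

D_4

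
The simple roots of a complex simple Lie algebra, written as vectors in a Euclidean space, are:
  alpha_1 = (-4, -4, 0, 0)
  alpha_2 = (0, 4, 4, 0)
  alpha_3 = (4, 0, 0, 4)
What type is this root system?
Compute the Cartan integers a_ij = 2(alpha_i, alpha_j)/(alpha_j, alpha_j); the resulting 3x3 Cartan matrix is
[[2, -1, -1], [-1, 2, 0], [-1, 0, 2]].
All simple roots have the same length, so the diagram is simply laced. The associated Dynkin diagram is a chain of 3 nodes with single edges (A_3), so the type is A_3 (the algebra sl(4)).

A_3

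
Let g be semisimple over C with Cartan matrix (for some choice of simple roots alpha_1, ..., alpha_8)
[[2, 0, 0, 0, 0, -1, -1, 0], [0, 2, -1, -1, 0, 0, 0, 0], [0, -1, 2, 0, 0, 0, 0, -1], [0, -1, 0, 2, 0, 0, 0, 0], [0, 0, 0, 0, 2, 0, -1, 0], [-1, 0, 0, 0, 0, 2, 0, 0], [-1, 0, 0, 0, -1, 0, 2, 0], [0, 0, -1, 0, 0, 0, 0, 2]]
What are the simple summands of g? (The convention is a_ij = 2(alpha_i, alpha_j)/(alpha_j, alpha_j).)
A4 + A4

The diagram associated to this matrix has two connected components: the simple roots {alpha_2, alpha_3, alpha_4, alpha_8} form a chain of 4 nodes with single edges (A_4), and {alpha_1, alpha_5, alpha_6, alpha_7} form a chain of 4 nodes with single edges (A_4). A semisimple Lie algebra decomposes uniquely as the direct sum of simple ideals, one per connected component of its Dynkin diagram, so g ≅ A_4 ⊕ A_4 (dimension 24 + 24 = 48).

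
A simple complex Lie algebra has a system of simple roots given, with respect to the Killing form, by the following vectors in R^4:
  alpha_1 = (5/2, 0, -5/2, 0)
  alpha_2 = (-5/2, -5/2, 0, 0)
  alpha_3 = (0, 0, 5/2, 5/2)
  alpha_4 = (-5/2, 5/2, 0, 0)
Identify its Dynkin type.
D_4

Compute the Cartan integers a_ij = 2(alpha_i, alpha_j)/(alpha_j, alpha_j); the resulting 4x4 Cartan matrix is
[[2, -1, -1, -1], [-1, 2, 0, 0], [-1, 0, 2, 0], [-1, 0, 0, 2]].
All simple roots have the same length, so the diagram is simply laced. The associated Dynkin diagram is a chain of 2 nodes with a fork of two nodes at one end (D_4), so the type is D_4 (the algebra so(8)).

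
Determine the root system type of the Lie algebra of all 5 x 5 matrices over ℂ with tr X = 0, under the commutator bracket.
This is sl(5), which has dimension 5^2 - 1 = 24 and rank 5 - 1 = 4 (a Cartan subalgebra is the diagonal traceless matrices). In the classification of classical Lie algebras, the special linear algebra sl(n+1) has type A_n; here n = 4, so the Dynkin diagram is a chain of 4 nodes with single edges (A_4). Hence the type is A_4.

A4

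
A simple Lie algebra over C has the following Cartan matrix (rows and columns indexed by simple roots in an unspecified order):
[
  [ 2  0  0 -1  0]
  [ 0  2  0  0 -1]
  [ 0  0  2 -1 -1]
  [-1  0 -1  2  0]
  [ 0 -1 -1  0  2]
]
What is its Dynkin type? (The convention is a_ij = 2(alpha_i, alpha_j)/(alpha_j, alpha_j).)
A5

The matrix has rank 5 with 2's on the diagonal. Reading the off-diagonal entries as Dynkin edges (a single edge where a_ij = a_ji = -1; a double or triple edge where a_ij * a_ji = 2 or 3), the diagram is a chain of 5 nodes with single edges (A_5). One simple-root ordering that puts it in standard form is (alpha_1, alpha_4, alpha_3, alpha_5, alpha_2). So the algebra is type A_5, i.e. sl(6).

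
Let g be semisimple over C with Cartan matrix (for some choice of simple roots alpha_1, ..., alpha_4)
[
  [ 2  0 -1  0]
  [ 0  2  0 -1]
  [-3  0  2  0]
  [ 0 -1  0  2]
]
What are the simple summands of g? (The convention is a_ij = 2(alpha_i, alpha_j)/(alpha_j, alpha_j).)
The diagram associated to this matrix has two connected components: the simple roots {alpha_2, alpha_4} form a chain of 2 nodes with single edges (A_2), and {alpha_1, alpha_3} form two nodes joined by a triple edge (G_2). A semisimple Lie algebra decomposes uniquely as the direct sum of simple ideals, one per connected component of its Dynkin diagram, so g ≅ A_2 ⊕ G_2 (dimension 8 + 14 = 22).

A2 ⊕ G2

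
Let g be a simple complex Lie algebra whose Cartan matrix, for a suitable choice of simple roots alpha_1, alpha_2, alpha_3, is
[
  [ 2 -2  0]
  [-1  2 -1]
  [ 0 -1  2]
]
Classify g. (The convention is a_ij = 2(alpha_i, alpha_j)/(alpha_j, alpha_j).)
The matrix has rank 3 with 2's on the diagonal. Reading the off-diagonal entries as Dynkin edges (a single edge where a_ij = a_ji = -1; a double or triple edge where a_ij * a_ji = 2 or 3), the diagram is a chain of 3 nodes with a double edge at one end; the terminal node there is the unique long simple root (C_3). One simple-root ordering that puts it in standard form is (alpha_3, alpha_2, alpha_1). So the algebra is type C_3, i.e. sp(6).

C_3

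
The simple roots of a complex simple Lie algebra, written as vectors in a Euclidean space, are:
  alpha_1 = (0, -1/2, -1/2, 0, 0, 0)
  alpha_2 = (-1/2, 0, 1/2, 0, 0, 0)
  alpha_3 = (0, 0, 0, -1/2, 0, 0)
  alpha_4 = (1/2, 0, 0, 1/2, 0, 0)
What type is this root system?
type B_4

Compute the Cartan integers a_ij = 2(alpha_i, alpha_j)/(alpha_j, alpha_j); the resulting 4x4 Cartan matrix is
[[2, -1, 0, 0], [-1, 2, 0, -1], [0, 0, 2, -1], [0, -1, -2, 2]].
The roots have two lengths (squared-length ratio 2:1); the short ones are alpha_{3}. The associated Dynkin diagram is a chain of 4 nodes with a double edge at one end; the terminal node there is the unique short simple root (B_4), so the type is B_4 (the algebra so(9)).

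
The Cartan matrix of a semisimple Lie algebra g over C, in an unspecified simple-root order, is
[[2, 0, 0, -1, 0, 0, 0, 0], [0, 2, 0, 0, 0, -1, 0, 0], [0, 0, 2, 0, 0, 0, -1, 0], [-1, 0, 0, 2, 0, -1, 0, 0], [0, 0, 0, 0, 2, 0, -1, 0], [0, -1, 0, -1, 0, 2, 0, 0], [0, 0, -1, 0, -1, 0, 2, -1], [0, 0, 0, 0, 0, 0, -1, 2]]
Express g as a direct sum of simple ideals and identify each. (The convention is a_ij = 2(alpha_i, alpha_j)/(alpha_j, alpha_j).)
The diagram associated to this matrix has two connected components: the simple roots {alpha_1, alpha_2, alpha_4, alpha_6} form a chain of 4 nodes with single edges (A_4), and {alpha_3, alpha_5, alpha_7, alpha_8} form a chain of 2 nodes with a fork of two nodes at one end (D_4). A semisimple Lie algebra decomposes uniquely as the direct sum of simple ideals, one per connected component of its Dynkin diagram, so g ≅ A_4 ⊕ D_4 (dimension 24 + 28 = 52).

A_4 + D_4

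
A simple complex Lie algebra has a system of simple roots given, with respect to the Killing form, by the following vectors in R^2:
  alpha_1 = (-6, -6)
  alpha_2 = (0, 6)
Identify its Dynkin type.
Compute the Cartan integers a_ij = 2(alpha_i, alpha_j)/(alpha_j, alpha_j); the resulting 2x2 Cartan matrix is
[[2, -2], [-1, 2]].
The roots have two lengths (squared-length ratio 2:1); the short ones are alpha_{2}. The associated Dynkin diagram is a chain of 2 nodes with a double edge at one end; the terminal node there is the unique short simple root (B_2), so the type is B_2 (the algebra so(5)).

B_2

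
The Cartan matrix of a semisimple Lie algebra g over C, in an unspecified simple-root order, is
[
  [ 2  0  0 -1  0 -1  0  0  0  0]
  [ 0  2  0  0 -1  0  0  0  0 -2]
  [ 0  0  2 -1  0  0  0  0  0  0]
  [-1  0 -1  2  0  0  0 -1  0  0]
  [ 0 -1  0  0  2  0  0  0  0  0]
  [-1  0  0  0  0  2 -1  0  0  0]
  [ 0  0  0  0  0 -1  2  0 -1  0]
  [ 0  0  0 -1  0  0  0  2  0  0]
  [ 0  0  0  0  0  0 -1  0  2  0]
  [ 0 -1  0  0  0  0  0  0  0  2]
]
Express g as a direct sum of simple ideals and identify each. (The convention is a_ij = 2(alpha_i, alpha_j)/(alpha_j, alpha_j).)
The diagram associated to this matrix has two connected components: the simple roots {alpha_2, alpha_5, alpha_10} form a chain of 3 nodes with a double edge at one end; the terminal node there is the unique short simple root (B_3), and {alpha_1, alpha_3, alpha_4, alpha_6, alpha_7, alpha_8, alpha_9} form a chain of 5 nodes with a fork of two nodes at one end (D_7). A semisimple Lie algebra decomposes uniquely as the direct sum of simple ideals, one per connected component of its Dynkin diagram, so g ≅ B_3 ⊕ D_7 (dimension 21 + 91 = 112).

B_3 (so(7)) ⊕ D_7 (so(14))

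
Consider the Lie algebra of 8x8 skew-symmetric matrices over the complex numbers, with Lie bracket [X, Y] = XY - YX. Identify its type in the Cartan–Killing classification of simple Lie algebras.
D_4

This is so(8) with 8 even, which has dimension 8(8-1)/2 = 28 and rank 8/2 = 4. In the classification of classical Lie algebras, the orthogonal algebra so(2n) in an even number of variables has type D_n; here n = 4, so the Dynkin diagram is a chain of 2 nodes with a fork of two nodes at one end (D_4). Hence the type is D_4.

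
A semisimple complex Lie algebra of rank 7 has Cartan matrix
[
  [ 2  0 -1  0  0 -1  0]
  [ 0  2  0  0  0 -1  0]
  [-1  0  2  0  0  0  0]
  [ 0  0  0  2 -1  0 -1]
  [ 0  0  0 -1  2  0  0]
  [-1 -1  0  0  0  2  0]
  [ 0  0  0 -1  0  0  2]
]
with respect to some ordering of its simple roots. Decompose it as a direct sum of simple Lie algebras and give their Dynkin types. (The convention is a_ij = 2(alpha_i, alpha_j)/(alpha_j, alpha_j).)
The diagram associated to this matrix has two connected components: the simple roots {alpha_4, alpha_5, alpha_7} form a chain of 3 nodes with single edges (A_3), and {alpha_1, alpha_2, alpha_3, alpha_6} form a chain of 4 nodes with single edges (A_4). A semisimple Lie algebra decomposes uniquely as the direct sum of simple ideals, one per connected component of its Dynkin diagram, so g ≅ A_3 ⊕ A_4 (dimension 15 + 24 = 39).

A_3 (sl(4)) ⊕ A_4 (sl(5))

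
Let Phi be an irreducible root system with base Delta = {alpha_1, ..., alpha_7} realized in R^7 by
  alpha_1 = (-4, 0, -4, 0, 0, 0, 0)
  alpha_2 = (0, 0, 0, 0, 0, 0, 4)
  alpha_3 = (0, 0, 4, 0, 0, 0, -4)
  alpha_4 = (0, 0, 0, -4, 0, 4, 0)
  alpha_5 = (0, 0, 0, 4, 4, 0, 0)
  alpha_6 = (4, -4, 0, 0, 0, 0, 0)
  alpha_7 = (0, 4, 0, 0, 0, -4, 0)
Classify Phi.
B7

Compute the Cartan integers a_ij = 2(alpha_i, alpha_j)/(alpha_j, alpha_j); the resulting 7x7 Cartan matrix is
[[2, 0, -1, 0, 0, -1, 0], [0, 2, -1, 0, 0, 0, 0], [-1, -2, 2, 0, 0, 0, 0], [0, 0, 0, 2, -1, 0, -1], [0, 0, 0, -1, 2, 0, 0], [-1, 0, 0, 0, 0, 2, -1], [0, 0, 0, -1, 0, -1, 2]].
The roots have two lengths (squared-length ratio 2:1); the short ones are alpha_{2}. The associated Dynkin diagram is a chain of 7 nodes with a double edge at one end; the terminal node there is the unique short simple root (B_7), so the type is B_7 (the algebra so(15)).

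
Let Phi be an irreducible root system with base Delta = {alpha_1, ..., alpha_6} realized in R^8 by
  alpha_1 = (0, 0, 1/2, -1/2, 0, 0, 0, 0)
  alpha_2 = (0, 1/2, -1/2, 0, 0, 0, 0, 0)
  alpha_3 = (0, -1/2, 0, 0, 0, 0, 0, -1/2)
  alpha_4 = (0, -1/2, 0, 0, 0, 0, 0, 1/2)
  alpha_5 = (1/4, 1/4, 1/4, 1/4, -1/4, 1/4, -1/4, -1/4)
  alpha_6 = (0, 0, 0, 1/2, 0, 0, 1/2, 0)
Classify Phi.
Compute the Cartan integers a_ij = 2(alpha_i, alpha_j)/(alpha_j, alpha_j); the resulting 6x6 Cartan matrix is
[[2, -1, 0, 0, 0, -1], [-1, 2, -1, -1, 0, 0], [0, -1, 2, 0, 0, 0], [0, -1, 0, 2, -1, 0], [0, 0, 0, -1, 2, 0], [-1, 0, 0, 0, 0, 2]].
All simple roots have the same length, so the diagram is simply laced. The associated Dynkin diagram is a chain of 5 nodes with one extra node attached to the third node from one end (E_6), so the type is E_6.

E_6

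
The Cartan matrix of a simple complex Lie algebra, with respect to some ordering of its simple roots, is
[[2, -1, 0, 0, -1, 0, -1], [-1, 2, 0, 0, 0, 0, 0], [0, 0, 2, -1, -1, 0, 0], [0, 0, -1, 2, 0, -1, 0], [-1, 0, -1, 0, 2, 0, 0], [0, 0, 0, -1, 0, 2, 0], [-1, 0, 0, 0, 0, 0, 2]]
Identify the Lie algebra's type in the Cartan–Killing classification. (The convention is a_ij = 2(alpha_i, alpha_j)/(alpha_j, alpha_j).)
The matrix has rank 7 with 2's on the diagonal. Reading the off-diagonal entries as Dynkin edges (a single edge where a_ij = a_ji = -1; a double or triple edge where a_ij * a_ji = 2 or 3), the diagram is a chain of 5 nodes with a fork of two nodes at one end (D_7). One simple-root ordering that puts it in standard form is (alpha_6, alpha_4, alpha_3, alpha_5, alpha_1, alpha_7, alpha_2). So the algebra is type D_7, i.e. so(14).

D_7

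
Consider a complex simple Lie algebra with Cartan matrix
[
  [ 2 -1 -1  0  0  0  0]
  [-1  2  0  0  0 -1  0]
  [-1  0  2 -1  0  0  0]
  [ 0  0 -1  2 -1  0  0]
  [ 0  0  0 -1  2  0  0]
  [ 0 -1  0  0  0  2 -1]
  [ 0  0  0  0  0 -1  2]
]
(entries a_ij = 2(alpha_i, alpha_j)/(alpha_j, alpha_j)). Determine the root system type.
The matrix has rank 7 with 2's on the diagonal. Reading the off-diagonal entries as Dynkin edges (a single edge where a_ij = a_ji = -1; a double or triple edge where a_ij * a_ji = 2 or 3), the diagram is a chain of 7 nodes with single edges (A_7). One simple-root ordering that puts it in standard form is (alpha_7, alpha_6, alpha_2, alpha_1, alpha_3, alpha_4, alpha_5). So the algebra is type A_7, i.e. sl(8).

A_7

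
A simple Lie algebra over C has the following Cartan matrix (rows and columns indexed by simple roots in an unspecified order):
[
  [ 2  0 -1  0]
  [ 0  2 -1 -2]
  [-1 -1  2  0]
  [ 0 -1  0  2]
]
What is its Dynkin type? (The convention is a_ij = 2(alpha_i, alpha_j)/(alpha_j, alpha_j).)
The matrix has rank 4 with 2's on the diagonal. Reading the off-diagonal entries as Dynkin edges (a single edge where a_ij = a_ji = -1; a double or triple edge where a_ij * a_ji = 2 or 3), the diagram is a chain of 4 nodes with a double edge at one end; the terminal node there is the unique short simple root (B_4). One simple-root ordering that puts it in standard form is (alpha_1, alpha_3, alpha_2, alpha_4). So the algebra is type B_4, i.e. so(9).

B_4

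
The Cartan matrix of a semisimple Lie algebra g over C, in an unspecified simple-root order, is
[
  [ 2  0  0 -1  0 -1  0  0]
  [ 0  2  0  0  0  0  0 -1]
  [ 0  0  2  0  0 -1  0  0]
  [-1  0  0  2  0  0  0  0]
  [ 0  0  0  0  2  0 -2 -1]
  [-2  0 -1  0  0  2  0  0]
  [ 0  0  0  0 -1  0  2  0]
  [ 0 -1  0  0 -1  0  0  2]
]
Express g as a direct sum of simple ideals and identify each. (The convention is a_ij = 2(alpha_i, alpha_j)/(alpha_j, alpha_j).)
B4 + F4

The diagram associated to this matrix has two connected components: the simple roots {alpha_2, alpha_5, alpha_7, alpha_8} form a chain of 4 nodes with a double edge at one end; the terminal node there is the unique short simple root (B_4), and {alpha_1, alpha_3, alpha_4, alpha_6} form a chain of 4 nodes with a double edge between the middle two (F_4). A semisimple Lie algebra decomposes uniquely as the direct sum of simple ideals, one per connected component of its Dynkin diagram, so g ≅ B_4 ⊕ F_4 (dimension 36 + 52 = 88).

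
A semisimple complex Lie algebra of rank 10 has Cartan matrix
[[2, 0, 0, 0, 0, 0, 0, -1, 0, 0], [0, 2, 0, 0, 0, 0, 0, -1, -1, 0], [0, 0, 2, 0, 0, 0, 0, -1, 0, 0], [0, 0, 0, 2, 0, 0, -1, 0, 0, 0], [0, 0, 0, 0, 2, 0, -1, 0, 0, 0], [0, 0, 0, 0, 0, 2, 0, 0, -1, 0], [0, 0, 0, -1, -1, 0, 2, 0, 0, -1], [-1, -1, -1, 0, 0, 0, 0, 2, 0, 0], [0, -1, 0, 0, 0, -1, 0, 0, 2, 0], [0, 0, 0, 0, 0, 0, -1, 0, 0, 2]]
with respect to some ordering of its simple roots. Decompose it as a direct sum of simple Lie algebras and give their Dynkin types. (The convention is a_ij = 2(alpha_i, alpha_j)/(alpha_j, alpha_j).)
D4 ⊕ D6

The diagram associated to this matrix has two connected components: the simple roots {alpha_4, alpha_5, alpha_7, alpha_10} form a chain of 2 nodes with a fork of two nodes at one end (D_4), and {alpha_1, alpha_2, alpha_3, alpha_6, alpha_8, alpha_9} form a chain of 4 nodes with a fork of two nodes at one end (D_6). A semisimple Lie algebra decomposes uniquely as the direct sum of simple ideals, one per connected component of its Dynkin diagram, so g ≅ D_4 ⊕ D_6 (dimension 28 + 66 = 94).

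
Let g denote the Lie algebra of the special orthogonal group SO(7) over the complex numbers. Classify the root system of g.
This is so(7) with 7 odd, which has dimension 7(7-1)/2 = 21 and rank (7-1)/2 = 3. In the classification of classical Lie algebras, the orthogonal algebra so(2n+1) in an odd number of variables has type B_n; here n = 3, so the Dynkin diagram is a chain of 3 nodes with a double edge at one end; the terminal node there is the unique short simple root (B_3). Hence the type is B_3.

B3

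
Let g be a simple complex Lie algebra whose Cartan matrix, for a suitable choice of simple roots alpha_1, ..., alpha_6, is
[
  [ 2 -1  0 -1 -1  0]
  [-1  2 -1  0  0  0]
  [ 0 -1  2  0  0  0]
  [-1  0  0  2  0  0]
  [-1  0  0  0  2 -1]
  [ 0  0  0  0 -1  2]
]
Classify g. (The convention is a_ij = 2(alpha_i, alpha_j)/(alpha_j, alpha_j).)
E6

The matrix has rank 6 with 2's on the diagonal. Reading the off-diagonal entries as Dynkin edges (a single edge where a_ij = a_ji = -1; a double or triple edge where a_ij * a_ji = 2 or 3), the diagram is a chain of 5 nodes with one extra node attached to the third node from one end (E_6). One simple-root ordering that puts it in standard form is (alpha_6, alpha_4, alpha_5, alpha_1, alpha_2, alpha_3). So the algebra is type E_6.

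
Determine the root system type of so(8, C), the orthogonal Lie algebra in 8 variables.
This is so(8) with 8 even, which has dimension 8(8-1)/2 = 28 and rank 8/2 = 4. In the classification of classical Lie algebras, the orthogonal algebra so(2n) in an even number of variables has type D_n; here n = 4, so the Dynkin diagram is a chain of 2 nodes with a fork of two nodes at one end (D_4). Hence the type is D_4.

type D_4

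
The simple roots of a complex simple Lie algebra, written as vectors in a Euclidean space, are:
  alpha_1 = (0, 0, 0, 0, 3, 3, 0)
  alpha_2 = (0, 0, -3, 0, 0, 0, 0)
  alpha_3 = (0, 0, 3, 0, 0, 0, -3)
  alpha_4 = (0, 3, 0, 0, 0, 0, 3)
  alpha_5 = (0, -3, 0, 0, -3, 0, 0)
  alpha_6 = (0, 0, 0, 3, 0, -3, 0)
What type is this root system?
B_6 (so(13))

Compute the Cartan integers a_ij = 2(alpha_i, alpha_j)/(alpha_j, alpha_j); the resulting 6x6 Cartan matrix is
[[2, 0, 0, 0, -1, -1], [0, 2, -1, 0, 0, 0], [0, -2, 2, -1, 0, 0], [0, 0, -1, 2, -1, 0], [-1, 0, 0, -1, 2, 0], [-1, 0, 0, 0, 0, 2]].
The roots have two lengths (squared-length ratio 2:1); the short ones are alpha_{2}. The associated Dynkin diagram is a chain of 6 nodes with a double edge at one end; the terminal node there is the unique short simple root (B_6), so the type is B_6 (the algebra so(13)).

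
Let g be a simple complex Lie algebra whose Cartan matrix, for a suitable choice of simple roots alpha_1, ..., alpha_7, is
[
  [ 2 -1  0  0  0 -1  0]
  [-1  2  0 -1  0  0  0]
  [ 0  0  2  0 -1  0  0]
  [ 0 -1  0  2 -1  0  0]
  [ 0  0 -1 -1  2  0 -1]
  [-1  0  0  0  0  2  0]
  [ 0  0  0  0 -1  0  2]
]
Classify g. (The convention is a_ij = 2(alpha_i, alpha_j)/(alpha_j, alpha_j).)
The matrix has rank 7 with 2's on the diagonal. Reading the off-diagonal entries as Dynkin edges (a single edge where a_ij = a_ji = -1; a double or triple edge where a_ij * a_ji = 2 or 3), the diagram is a chain of 5 nodes with a fork of two nodes at one end (D_7). One simple-root ordering that puts it in standard form is (alpha_6, alpha_1, alpha_2, alpha_4, alpha_5, alpha_3, alpha_7). So the algebra is type D_7, i.e. so(14).

D_7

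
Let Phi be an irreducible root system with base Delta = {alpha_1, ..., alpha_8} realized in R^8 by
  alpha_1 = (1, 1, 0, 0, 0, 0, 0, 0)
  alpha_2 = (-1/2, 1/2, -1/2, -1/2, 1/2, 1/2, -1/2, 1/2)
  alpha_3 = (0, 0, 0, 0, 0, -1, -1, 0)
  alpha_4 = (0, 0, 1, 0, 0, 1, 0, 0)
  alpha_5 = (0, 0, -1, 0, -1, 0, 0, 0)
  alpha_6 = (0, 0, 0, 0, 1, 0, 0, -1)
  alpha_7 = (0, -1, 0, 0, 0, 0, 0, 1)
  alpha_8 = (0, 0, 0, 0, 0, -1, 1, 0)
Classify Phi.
Compute the Cartan integers a_ij = 2(alpha_i, alpha_j)/(alpha_j, alpha_j); the resulting 8x8 Cartan matrix is
[[2, 0, 0, 0, 0, 0, -1, 0], [0, 2, 0, 0, 0, 0, 0, -1], [0, 0, 2, -1, 0, 0, 0, 0], [0, 0, -1, 2, -1, 0, 0, -1], [0, 0, 0, -1, 2, -1, 0, 0], [0, 0, 0, 0, -1, 2, -1, 0], [-1, 0, 0, 0, 0, -1, 2, 0], [0, -1, 0, -1, 0, 0, 0, 2]].
All simple roots have the same length, so the diagram is simply laced. The associated Dynkin diagram is a chain of 7 nodes with one extra node attached to the third node from one end (E_8), so the type is E_8.

E8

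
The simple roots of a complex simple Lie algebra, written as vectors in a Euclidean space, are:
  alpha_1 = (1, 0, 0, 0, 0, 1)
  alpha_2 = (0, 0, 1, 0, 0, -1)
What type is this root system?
A_2

Compute the Cartan integers a_ij = 2(alpha_i, alpha_j)/(alpha_j, alpha_j); the resulting 2x2 Cartan matrix is
[[2, -1], [-1, 2]].
All simple roots have the same length, so the diagram is simply laced. The associated Dynkin diagram is a chain of 2 nodes with single edges (A_2), so the type is A_2 (the algebra sl(3)).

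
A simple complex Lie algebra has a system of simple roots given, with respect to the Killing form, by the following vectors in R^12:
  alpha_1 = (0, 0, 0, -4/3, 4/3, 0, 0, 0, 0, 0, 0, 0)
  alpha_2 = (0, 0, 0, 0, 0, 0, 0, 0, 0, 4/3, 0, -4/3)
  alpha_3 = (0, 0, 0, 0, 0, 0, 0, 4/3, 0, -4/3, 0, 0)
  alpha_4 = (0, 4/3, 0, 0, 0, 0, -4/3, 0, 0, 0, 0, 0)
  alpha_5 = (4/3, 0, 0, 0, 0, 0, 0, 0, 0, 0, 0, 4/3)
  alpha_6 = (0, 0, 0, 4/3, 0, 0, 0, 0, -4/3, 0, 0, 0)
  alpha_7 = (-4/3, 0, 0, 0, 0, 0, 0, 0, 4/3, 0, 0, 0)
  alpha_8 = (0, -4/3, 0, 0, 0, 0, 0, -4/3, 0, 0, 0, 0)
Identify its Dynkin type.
Compute the Cartan integers a_ij = 2(alpha_i, alpha_j)/(alpha_j, alpha_j); the resulting 8x8 Cartan matrix is
[[2, 0, 0, 0, 0, -1, 0, 0], [0, 2, -1, 0, -1, 0, 0, 0], [0, -1, 2, 0, 0, 0, 0, -1], [0, 0, 0, 2, 0, 0, 0, -1], [0, -1, 0, 0, 2, 0, -1, 0], [-1, 0, 0, 0, 0, 2, -1, 0], [0, 0, 0, 0, -1, -1, 2, 0], [0, 0, -1, -1, 0, 0, 0, 2]].
All simple roots have the same length, so the diagram is simply laced. The associated Dynkin diagram is a chain of 8 nodes with single edges (A_8), so the type is A_8 (the algebra sl(9)).

A8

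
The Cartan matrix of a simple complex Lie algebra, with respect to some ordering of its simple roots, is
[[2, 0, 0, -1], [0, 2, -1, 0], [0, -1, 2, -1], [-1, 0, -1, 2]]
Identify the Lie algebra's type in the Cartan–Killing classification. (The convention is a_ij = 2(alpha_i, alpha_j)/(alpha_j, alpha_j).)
The matrix has rank 4 with 2's on the diagonal. Reading the off-diagonal entries as Dynkin edges (a single edge where a_ij = a_ji = -1; a double or triple edge where a_ij * a_ji = 2 or 3), the diagram is a chain of 4 nodes with single edges (A_4). One simple-root ordering that puts it in standard form is (alpha_1, alpha_4, alpha_3, alpha_2). So the algebra is type A_4, i.e. sl(5).

type A_4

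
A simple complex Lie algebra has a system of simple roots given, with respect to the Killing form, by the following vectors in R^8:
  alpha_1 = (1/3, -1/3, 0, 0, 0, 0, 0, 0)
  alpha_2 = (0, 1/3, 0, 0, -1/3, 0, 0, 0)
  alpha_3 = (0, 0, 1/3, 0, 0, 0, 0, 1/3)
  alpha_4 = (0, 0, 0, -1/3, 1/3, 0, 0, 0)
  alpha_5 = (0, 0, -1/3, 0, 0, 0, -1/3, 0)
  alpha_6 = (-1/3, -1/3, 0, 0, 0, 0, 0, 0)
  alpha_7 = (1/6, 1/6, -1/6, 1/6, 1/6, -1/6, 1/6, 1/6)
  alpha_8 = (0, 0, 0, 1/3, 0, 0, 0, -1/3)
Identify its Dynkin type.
Compute the Cartan integers a_ij = 2(alpha_i, alpha_j)/(alpha_j, alpha_j); the resulting 8x8 Cartan matrix is
[[2, -1, 0, 0, 0, 0, 0, 0], [-1, 2, 0, -1, 0, -1, 0, 0], [0, 0, 2, 0, -1, 0, 0, -1], [0, -1, 0, 2, 0, 0, 0, -1], [0, 0, -1, 0, 2, 0, 0, 0], [0, -1, 0, 0, 0, 2, -1, 0], [0, 0, 0, 0, 0, -1, 2, 0], [0, 0, -1, -1, 0, 0, 0, 2]].
All simple roots have the same length, so the diagram is simply laced. The associated Dynkin diagram is a chain of 7 nodes with one extra node attached to the third node from one end (E_8), so the type is E_8.

E_8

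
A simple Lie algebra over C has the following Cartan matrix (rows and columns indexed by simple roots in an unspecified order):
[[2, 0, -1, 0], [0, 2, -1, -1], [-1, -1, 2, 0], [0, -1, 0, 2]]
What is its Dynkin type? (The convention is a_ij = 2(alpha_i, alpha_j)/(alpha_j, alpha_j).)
The matrix has rank 4 with 2's on the diagonal. Reading the off-diagonal entries as Dynkin edges (a single edge where a_ij = a_ji = -1; a double or triple edge where a_ij * a_ji = 2 or 3), the diagram is a chain of 4 nodes with single edges (A_4). One simple-root ordering that puts it in standard form is (alpha_1, alpha_3, alpha_2, alpha_4). So the algebra is type A_4, i.e. sl(5).

A_4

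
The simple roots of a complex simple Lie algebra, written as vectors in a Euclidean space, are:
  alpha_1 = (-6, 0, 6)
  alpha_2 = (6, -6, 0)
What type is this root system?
A2

Compute the Cartan integers a_ij = 2(alpha_i, alpha_j)/(alpha_j, alpha_j); the resulting 2x2 Cartan matrix is
[[2, -1], [-1, 2]].
All simple roots have the same length, so the diagram is simply laced. The associated Dynkin diagram is a chain of 2 nodes with single edges (A_2), so the type is A_2 (the algebra sl(3)).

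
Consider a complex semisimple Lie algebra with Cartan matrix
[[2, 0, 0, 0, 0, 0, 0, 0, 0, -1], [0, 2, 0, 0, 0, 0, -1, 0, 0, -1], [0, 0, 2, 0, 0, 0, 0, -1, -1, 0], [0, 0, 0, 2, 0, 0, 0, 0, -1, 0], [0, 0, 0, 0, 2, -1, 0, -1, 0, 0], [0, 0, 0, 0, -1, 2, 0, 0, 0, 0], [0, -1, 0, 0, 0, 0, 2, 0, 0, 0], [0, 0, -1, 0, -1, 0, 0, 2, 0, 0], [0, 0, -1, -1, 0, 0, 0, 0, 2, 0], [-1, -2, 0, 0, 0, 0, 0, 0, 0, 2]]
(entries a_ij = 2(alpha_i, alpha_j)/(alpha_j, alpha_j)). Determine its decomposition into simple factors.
type A_6 + type F_4

The diagram associated to this matrix has two connected components: the simple roots {alpha_3, alpha_4, alpha_5, alpha_6, alpha_8, alpha_9} form a chain of 6 nodes with single edges (A_6), and {alpha_1, alpha_2, alpha_7, alpha_10} form a chain of 4 nodes with a double edge between the middle two (F_4). A semisimple Lie algebra decomposes uniquely as the direct sum of simple ideals, one per connected component of its Dynkin diagram, so g ≅ A_6 ⊕ F_4 (dimension 48 + 52 = 100).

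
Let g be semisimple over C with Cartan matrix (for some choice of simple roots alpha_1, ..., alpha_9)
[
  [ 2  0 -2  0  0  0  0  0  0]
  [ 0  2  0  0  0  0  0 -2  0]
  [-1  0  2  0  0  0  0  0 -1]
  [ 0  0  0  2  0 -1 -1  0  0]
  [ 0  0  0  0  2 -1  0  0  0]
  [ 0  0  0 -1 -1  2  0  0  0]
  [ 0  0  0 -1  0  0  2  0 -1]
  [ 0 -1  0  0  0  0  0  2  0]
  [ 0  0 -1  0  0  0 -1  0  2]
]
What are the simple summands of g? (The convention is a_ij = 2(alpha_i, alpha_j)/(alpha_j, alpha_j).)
B2 ⊕ C7

The diagram associated to this matrix has two connected components: the simple roots {alpha_2, alpha_8} form a chain of 2 nodes with a double edge at one end; the terminal node there is the unique short simple root (B_2), and {alpha_1, alpha_3, alpha_4, alpha_5, alpha_6, alpha_7, alpha_9} form a chain of 7 nodes with a double edge at one end; the terminal node there is the unique long simple root (C_7). A semisimple Lie algebra decomposes uniquely as the direct sum of simple ideals, one per connected component of its Dynkin diagram, so g ≅ B_2 ⊕ C_7 (dimension 10 + 105 = 115).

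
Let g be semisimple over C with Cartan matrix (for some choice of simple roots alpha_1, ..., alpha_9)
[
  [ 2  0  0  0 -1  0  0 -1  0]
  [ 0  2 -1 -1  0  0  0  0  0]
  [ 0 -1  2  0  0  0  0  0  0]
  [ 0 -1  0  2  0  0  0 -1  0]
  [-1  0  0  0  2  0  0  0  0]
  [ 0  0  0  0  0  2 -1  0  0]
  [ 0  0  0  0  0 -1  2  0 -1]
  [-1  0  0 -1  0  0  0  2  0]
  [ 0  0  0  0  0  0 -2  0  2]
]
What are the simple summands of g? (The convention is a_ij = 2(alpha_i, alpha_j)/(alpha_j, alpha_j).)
The diagram associated to this matrix has two connected components: the simple roots {alpha_1, alpha_2, alpha_3, alpha_4, alpha_5, alpha_8} form a chain of 6 nodes with single edges (A_6), and {alpha_6, alpha_7, alpha_9} form a chain of 3 nodes with a double edge at one end; the terminal node there is the unique long simple root (C_3). A semisimple Lie algebra decomposes uniquely as the direct sum of simple ideals, one per connected component of its Dynkin diagram, so g ≅ A_6 ⊕ C_3 (dimension 48 + 21 = 69).

A6 + C3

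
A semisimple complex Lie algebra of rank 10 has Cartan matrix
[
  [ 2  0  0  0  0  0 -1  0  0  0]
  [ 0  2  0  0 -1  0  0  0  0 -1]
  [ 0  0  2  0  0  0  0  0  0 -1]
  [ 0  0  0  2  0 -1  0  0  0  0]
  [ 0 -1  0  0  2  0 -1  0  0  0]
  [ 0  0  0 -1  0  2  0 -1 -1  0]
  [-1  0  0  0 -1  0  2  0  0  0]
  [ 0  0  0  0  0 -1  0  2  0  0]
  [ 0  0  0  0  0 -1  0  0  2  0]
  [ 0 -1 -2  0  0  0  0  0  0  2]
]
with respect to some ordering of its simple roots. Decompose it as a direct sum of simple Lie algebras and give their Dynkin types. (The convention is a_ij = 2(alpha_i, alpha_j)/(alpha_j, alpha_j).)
The diagram associated to this matrix has two connected components: the simple roots {alpha_1, alpha_2, alpha_3, alpha_5, alpha_7, alpha_10} form a chain of 6 nodes with a double edge at one end; the terminal node there is the unique short simple root (B_6), and {alpha_4, alpha_6, alpha_8, alpha_9} form a chain of 2 nodes with a fork of two nodes at one end (D_4). A semisimple Lie algebra decomposes uniquely as the direct sum of simple ideals, one per connected component of its Dynkin diagram, so g ≅ B_6 ⊕ D_4 (dimension 78 + 28 = 106).

B6 + D4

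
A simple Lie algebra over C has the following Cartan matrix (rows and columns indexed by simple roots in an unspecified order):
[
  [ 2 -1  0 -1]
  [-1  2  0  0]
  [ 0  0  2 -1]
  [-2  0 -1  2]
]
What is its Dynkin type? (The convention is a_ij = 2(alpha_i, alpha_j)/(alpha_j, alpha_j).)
The matrix has rank 4 with 2's on the diagonal. Reading the off-diagonal entries as Dynkin edges (a single edge where a_ij = a_ji = -1; a double or triple edge where a_ij * a_ji = 2 or 3), the diagram is a chain of 4 nodes with a double edge between the middle two (F_4). One simple-root ordering that puts it in standard form is (alpha_3, alpha_4, alpha_1, alpha_2). So the algebra is type F_4.

F_4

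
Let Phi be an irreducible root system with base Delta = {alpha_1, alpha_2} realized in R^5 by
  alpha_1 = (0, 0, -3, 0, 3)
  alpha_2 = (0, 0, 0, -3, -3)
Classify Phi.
type A_2

Compute the Cartan integers a_ij = 2(alpha_i, alpha_j)/(alpha_j, alpha_j); the resulting 2x2 Cartan matrix is
[[2, -1], [-1, 2]].
All simple roots have the same length, so the diagram is simply laced. The associated Dynkin diagram is a chain of 2 nodes with single edges (A_2), so the type is A_2 (the algebra sl(3)).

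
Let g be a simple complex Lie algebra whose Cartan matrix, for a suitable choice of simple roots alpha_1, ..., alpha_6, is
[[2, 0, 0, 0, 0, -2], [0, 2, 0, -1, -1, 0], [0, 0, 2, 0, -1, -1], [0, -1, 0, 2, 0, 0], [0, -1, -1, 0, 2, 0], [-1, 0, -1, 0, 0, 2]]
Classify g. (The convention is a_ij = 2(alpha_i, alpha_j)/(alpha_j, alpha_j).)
The matrix has rank 6 with 2's on the diagonal. Reading the off-diagonal entries as Dynkin edges (a single edge where a_ij = a_ji = -1; a double or triple edge where a_ij * a_ji = 2 or 3), the diagram is a chain of 6 nodes with a double edge at one end; the terminal node there is the unique long simple root (C_6). One simple-root ordering that puts it in standard form is (alpha_4, alpha_2, alpha_5, alpha_3, alpha_6, alpha_1). So the algebra is type C_6, i.e. sp(12).

type C_6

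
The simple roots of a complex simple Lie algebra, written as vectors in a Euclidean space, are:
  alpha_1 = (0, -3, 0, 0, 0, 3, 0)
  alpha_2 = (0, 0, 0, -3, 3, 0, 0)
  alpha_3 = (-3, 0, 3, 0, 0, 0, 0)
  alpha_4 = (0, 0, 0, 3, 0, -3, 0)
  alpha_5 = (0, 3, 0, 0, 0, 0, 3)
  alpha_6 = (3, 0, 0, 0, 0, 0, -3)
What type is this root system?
A_6

Compute the Cartan integers a_ij = 2(alpha_i, alpha_j)/(alpha_j, alpha_j); the resulting 6x6 Cartan matrix is
[[2, 0, 0, -1, -1, 0], [0, 2, 0, -1, 0, 0], [0, 0, 2, 0, 0, -1], [-1, -1, 0, 2, 0, 0], [-1, 0, 0, 0, 2, -1], [0, 0, -1, 0, -1, 2]].
All simple roots have the same length, so the diagram is simply laced. The associated Dynkin diagram is a chain of 6 nodes with single edges (A_6), so the type is A_6 (the algebra sl(7)).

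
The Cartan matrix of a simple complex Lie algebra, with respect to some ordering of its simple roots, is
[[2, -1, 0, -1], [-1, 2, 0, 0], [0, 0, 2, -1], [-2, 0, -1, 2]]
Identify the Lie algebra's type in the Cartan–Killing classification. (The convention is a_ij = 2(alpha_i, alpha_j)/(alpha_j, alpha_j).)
type F_4

The matrix has rank 4 with 2's on the diagonal. Reading the off-diagonal entries as Dynkin edges (a single edge where a_ij = a_ji = -1; a double or triple edge where a_ij * a_ji = 2 or 3), the diagram is a chain of 4 nodes with a double edge between the middle two (F_4). One simple-root ordering that puts it in standard form is (alpha_3, alpha_4, alpha_1, alpha_2). So the algebra is type F_4.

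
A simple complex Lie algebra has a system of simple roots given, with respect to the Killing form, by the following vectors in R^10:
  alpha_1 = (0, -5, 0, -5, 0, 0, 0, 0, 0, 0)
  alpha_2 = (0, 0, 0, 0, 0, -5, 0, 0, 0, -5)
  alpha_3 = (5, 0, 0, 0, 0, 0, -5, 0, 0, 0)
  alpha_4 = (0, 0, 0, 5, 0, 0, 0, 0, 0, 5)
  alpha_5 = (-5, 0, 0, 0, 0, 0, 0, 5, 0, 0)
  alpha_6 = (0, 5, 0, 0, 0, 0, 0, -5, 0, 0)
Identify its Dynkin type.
A6

Compute the Cartan integers a_ij = 2(alpha_i, alpha_j)/(alpha_j, alpha_j); the resulting 6x6 Cartan matrix is
[[2, 0, 0, -1, 0, -1], [0, 2, 0, -1, 0, 0], [0, 0, 2, 0, -1, 0], [-1, -1, 0, 2, 0, 0], [0, 0, -1, 0, 2, -1], [-1, 0, 0, 0, -1, 2]].
All simple roots have the same length, so the diagram is simply laced. The associated Dynkin diagram is a chain of 6 nodes with single edges (A_6), so the type is A_6 (the algebra sl(7)).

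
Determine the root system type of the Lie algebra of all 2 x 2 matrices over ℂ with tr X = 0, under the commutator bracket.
This is sl(2), which has dimension 2^2 - 1 = 3 and rank 2 - 1 = 1 (a Cartan subalgebra is the diagonal traceless matrices). In the classification of classical Lie algebras, the special linear algebra sl(n+1) has type A_n; here n = 1, so the Dynkin diagram is a chain of 1 nodes with single edges (A_1). Hence the type is A_1.

type A_1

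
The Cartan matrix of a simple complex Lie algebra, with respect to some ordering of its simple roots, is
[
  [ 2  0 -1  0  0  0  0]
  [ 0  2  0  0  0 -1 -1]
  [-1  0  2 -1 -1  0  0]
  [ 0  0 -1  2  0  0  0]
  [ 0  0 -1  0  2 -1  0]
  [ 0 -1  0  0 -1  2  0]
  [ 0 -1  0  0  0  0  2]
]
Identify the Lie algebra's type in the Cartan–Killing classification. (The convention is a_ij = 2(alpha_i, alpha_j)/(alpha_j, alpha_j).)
D_7 (so(14))

The matrix has rank 7 with 2's on the diagonal. Reading the off-diagonal entries as Dynkin edges (a single edge where a_ij = a_ji = -1; a double or triple edge where a_ij * a_ji = 2 or 3), the diagram is a chain of 5 nodes with a fork of two nodes at one end (D_7). One simple-root ordering that puts it in standard form is (alpha_7, alpha_2, alpha_6, alpha_5, alpha_3, alpha_4, alpha_1). So the algebra is type D_7, i.e. so(14).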